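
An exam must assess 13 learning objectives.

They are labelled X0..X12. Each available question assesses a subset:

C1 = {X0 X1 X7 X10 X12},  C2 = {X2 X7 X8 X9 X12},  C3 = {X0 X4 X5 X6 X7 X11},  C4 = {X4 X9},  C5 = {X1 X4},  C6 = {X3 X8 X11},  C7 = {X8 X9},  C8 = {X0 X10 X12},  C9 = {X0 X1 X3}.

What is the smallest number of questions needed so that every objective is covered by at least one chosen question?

4

Take {C2, C3, C8, C9}. Their union is {X0, X1, X2, X3, X4, X5, X6, X7, X8, X9, X10, X11, X12}, which is all 13 objectives.
No 3 of the 9 questions cover everything (all 84 combinations miss at least one objective), so 4 is optimal.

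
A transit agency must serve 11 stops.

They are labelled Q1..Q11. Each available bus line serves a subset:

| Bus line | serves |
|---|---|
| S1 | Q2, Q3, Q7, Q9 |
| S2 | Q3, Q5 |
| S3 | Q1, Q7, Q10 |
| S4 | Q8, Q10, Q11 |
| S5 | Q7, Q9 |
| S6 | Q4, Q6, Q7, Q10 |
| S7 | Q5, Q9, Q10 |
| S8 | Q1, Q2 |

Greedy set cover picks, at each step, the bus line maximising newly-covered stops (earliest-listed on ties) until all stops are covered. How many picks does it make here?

5

Greedy: pick S1 (covers 4 new) → pick S4 (covers 3 new) → pick S6 (covers 2 new) → pick S2 (covers 1 new) → pick S3 (covers 1 new). Total picks: 5.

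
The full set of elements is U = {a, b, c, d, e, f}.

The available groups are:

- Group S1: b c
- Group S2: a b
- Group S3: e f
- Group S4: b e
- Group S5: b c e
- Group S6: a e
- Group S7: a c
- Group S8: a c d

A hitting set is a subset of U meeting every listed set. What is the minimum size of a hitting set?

H = {a, b, f} meets every group (each contains at least one member of H), and |H| = 3.
No choice of 2 elements meets every group, so 3 is the minimum.

3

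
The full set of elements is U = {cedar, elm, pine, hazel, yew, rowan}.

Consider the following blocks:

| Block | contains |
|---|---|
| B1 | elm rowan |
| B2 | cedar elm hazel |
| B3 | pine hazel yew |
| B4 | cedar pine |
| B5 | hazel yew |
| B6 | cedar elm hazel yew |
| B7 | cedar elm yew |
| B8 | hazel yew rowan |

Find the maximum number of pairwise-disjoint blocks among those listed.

B1, B4, B5 are pairwise disjoint (B1={elm,rowan}; B4={cedar,pine}; B5={hazel,yew}).
Every remaining block overlaps one of these, and no 4 of the listed blocks are pairwise disjoint, so 3 is the maximum.

3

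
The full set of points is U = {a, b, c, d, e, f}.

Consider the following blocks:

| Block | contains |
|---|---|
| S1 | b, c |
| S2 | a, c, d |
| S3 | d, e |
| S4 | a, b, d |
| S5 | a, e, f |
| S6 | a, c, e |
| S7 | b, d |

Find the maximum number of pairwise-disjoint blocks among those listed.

S6, S7 are pairwise disjoint (S6={a,c,e}; S7={b,d}).
Every remaining block overlaps one of these, and no 3 of the listed blocks are pairwise disjoint, so 2 is the maximum.

2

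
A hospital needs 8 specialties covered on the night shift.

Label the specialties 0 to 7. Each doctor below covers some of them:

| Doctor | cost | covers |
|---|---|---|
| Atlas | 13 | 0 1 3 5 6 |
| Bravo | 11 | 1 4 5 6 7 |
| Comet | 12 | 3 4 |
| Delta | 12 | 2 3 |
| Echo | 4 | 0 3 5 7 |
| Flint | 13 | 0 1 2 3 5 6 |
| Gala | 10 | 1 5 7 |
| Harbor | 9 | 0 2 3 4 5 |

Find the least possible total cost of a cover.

20

Bravo, Harbor together cover every specialty (Bravo ∪ Harbor = {0, 1, 2, 3, 4, 5, 6, 7}); total cost 11 + 9 = 20.
The greedy pick Echo, Bravo, Harbor costs 24; no covering selection beats 20.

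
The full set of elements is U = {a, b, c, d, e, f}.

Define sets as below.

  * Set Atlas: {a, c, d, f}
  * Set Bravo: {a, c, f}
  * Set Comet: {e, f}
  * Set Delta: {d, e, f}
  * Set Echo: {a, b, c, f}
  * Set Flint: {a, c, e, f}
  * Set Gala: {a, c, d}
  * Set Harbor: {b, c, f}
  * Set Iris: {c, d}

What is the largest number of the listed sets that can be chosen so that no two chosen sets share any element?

Comet, Gala are pairwise disjoint (Comet={e,f}; Gala={a,c,d}).
Every remaining set overlaps one of these, and no 3 of the listed sets are pairwise disjoint, so 2 is the maximum.

2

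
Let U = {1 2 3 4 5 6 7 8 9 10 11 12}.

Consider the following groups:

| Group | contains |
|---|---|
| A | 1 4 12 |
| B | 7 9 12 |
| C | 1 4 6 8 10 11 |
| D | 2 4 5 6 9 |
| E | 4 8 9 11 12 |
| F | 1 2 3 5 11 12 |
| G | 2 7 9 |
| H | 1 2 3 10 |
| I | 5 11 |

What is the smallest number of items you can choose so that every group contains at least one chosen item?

3

Take T = {1, 9, 11}. Each listed group contains at least one of these, so T is a hitting set of size 3.
The groups B, H, I are pairwise disjoint, so any hitting set needs a separate item for each — at least 3. Hence 3 is optimal.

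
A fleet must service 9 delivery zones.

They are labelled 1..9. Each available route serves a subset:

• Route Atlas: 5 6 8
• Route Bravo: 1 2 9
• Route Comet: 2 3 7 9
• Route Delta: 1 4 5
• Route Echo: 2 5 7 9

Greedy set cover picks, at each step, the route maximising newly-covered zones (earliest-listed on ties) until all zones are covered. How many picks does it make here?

Greedy: pick Comet (covers 4 new) → pick Atlas (covers 3 new) → pick Delta (covers 2 new). Total picks: 3.

3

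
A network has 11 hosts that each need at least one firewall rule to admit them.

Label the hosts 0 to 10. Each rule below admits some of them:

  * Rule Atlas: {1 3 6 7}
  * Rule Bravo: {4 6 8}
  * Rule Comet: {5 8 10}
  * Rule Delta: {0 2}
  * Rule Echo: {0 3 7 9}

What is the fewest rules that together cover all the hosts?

Take {Atlas, Bravo, Comet, Delta, Echo}. Their union is {0, 1, 2, 3, 4, 5, 6, 7, 8, 9, 10}, which is all 11 hosts.
No 4 of the 5 rules cover everything (all 5 combinations miss at least one host), so 5 is optimal.

5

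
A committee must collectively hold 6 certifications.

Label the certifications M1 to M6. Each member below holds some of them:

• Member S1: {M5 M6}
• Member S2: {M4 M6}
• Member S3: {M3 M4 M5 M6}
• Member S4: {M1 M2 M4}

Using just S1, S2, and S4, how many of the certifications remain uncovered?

1

Union of S1, S2, S4 = {M1, M2, M4, M5, M6}.
Not covered: M3 — 1 certification.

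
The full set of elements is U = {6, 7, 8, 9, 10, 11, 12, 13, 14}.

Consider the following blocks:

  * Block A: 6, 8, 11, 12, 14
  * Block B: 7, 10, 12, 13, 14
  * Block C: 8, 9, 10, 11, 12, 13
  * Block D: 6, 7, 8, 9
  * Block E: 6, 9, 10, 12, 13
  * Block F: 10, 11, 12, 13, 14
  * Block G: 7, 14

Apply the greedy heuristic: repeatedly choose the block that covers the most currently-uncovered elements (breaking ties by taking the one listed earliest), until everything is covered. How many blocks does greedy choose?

3

Greedy: pick C (covers 6 new) → pick A (covers 2 new) → pick B (covers 1 new). Total picks: 3.
(The true minimum cover uses only 2 blocks, so greedy is not optimal here.)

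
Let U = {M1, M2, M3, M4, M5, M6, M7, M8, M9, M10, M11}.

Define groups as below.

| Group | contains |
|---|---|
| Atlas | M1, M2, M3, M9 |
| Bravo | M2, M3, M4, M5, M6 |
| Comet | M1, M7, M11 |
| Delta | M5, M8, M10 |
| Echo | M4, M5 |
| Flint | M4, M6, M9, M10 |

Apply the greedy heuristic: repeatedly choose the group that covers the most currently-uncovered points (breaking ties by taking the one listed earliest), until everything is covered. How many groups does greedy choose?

4

Greedy: pick Bravo (covers 5 new) → pick Comet (covers 3 new) → pick Delta (covers 2 new) → pick Atlas (covers 1 new). Total picks: 4.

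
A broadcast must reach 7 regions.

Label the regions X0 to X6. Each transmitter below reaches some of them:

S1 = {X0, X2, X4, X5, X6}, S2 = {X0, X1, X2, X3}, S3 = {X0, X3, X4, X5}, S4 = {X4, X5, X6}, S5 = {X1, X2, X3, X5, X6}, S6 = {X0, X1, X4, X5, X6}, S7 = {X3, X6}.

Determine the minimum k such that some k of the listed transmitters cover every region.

2

S5 and S6 together: S5 ∪ S6 = {X0, X1, X2, X3, X4, X5, X6} — every region is covered.
No single transmitter has all 7 regions (the largest, S1, has 5), so 2 is optimal.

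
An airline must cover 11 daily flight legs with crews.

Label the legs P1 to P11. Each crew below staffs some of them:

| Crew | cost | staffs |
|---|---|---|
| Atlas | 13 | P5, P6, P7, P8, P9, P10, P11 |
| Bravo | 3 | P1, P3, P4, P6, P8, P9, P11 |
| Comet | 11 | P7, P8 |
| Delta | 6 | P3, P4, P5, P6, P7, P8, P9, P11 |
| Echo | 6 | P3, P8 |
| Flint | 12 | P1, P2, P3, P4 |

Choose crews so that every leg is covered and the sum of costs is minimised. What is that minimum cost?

Atlas, Flint together cover every leg (Atlas ∪ Flint = {P1, P2, P3, P4, P5, P6, P7, P8, P9, P10, P11}); total cost 13 + 12 = 25.
The greedy pick Bravo, Delta, Flint, Atlas costs 34; no covering selection beats 25.

25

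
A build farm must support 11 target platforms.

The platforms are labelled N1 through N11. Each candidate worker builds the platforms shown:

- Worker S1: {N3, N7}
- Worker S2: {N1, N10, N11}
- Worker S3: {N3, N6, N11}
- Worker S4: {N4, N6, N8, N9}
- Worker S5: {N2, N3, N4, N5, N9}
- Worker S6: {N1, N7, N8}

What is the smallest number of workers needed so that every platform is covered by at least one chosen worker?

4

Take {S1, S2, S4, S5}. Their union is {N1, N2, N3, N4, N5, N6, N7, N8, N9, N10, N11}, which is all 11 platforms.
No 3 of the 6 workers cover everything (all 20 combinations miss at least one platform), so 4 is optimal.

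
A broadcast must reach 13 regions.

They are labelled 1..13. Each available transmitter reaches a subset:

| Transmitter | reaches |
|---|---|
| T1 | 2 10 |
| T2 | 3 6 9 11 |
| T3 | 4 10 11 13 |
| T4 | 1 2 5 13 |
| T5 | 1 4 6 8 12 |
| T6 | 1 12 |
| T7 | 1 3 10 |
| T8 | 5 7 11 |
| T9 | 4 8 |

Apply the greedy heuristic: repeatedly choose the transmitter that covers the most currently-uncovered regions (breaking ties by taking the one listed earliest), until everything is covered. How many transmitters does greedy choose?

Greedy: pick T5 (covers 5 new) → pick T2 (covers 3 new) → pick T4 (covers 3 new) → pick T1 (covers 1 new) → pick T8 (covers 1 new). Total picks: 5.

5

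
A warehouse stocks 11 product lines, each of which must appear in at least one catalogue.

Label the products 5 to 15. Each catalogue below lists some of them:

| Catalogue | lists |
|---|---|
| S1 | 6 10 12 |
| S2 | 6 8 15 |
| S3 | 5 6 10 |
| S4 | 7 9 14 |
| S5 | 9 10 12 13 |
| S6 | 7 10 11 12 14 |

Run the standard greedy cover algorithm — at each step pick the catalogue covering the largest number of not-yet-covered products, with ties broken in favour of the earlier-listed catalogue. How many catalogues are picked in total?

4

Greedy: pick S6 (covers 5 new) → pick S2 (covers 3 new) → pick S5 (covers 2 new) → pick S3 (covers 1 new). Total picks: 4.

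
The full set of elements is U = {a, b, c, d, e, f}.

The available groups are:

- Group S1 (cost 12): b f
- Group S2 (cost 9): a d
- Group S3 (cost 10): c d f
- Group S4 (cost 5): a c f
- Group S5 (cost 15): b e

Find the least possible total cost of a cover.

S2, S4, S5 together cover every element (S2 ∪ S4 ∪ S5 = {a, b, c, d, e, f}); total cost 9 + 5 + 15 = 29.
No covering selection has total cost below 29.

29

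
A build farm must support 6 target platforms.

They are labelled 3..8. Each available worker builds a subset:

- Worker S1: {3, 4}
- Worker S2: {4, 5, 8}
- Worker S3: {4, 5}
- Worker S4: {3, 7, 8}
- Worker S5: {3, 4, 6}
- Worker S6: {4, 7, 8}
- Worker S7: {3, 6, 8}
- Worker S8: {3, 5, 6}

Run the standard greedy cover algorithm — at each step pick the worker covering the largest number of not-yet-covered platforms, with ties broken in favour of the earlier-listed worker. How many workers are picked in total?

Greedy: pick S2 (covers 3 new) → pick S4 (covers 2 new) → pick S5 (covers 1 new). Total picks: 3.
(The true minimum cover uses only 2 workers, so greedy is not optimal here.)

3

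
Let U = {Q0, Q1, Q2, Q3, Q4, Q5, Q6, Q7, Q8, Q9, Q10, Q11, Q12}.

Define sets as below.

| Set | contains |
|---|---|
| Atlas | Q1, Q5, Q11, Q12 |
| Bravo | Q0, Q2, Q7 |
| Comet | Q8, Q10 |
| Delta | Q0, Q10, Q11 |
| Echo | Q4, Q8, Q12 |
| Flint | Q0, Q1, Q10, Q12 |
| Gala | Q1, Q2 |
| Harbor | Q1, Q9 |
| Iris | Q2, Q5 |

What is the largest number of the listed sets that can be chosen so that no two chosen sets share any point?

4

Delta, Echo, Harbor, Iris are pairwise disjoint (Delta={Q0,Q10,Q11}; Echo={Q4,Q8,Q12}; Harbor={Q1,Q9}; Iris={Q2,Q5}).
Every remaining set overlaps one of these, and no 5 of the listed sets are pairwise disjoint, so 4 is the maximum.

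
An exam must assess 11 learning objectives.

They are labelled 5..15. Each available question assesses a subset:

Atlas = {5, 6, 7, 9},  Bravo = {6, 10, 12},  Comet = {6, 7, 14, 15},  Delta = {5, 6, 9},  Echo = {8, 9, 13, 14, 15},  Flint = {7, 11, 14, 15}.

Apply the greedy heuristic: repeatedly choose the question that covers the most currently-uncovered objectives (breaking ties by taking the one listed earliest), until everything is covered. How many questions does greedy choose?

4

Greedy: pick Echo (covers 5 new) → pick Atlas (covers 3 new) → pick Bravo (covers 2 new) → pick Flint (covers 1 new). Total picks: 4.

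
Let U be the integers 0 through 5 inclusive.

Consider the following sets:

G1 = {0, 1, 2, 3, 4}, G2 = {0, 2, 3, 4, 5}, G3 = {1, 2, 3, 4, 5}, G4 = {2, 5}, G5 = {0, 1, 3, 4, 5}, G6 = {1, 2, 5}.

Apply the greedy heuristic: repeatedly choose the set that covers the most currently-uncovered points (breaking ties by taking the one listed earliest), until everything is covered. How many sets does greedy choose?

Greedy: pick G1 (covers 5 new) → pick G2 (covers 1 new). Total picks: 2.

2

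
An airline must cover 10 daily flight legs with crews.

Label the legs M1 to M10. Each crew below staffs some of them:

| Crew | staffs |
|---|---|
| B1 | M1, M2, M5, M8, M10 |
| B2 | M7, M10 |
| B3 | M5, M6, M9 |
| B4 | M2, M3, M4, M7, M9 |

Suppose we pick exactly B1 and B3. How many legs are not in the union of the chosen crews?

3

Union of B1, B3 = {M1, M2, M5, M6, M8, M9, M10}.
Not covered: M3, M4, M7 — 3 legs.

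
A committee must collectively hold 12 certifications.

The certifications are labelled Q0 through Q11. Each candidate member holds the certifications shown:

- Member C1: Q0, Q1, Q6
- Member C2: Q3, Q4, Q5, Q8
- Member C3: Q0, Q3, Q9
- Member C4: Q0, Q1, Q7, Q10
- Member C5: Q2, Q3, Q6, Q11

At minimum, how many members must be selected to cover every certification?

Take {C2, C3, C4, C5}. Their union is {Q0, Q1, Q2, Q3, Q4, Q5, Q6, Q7, Q8, Q9, Q10, Q11}, which is all 12 certifications.
Only C3 contains Q9, so C3 is forced; the remaining 9 certifications need at least 3 more members (each remaining member adds at most 3) — so at least 4 members are needed, and 4 is optimal.

4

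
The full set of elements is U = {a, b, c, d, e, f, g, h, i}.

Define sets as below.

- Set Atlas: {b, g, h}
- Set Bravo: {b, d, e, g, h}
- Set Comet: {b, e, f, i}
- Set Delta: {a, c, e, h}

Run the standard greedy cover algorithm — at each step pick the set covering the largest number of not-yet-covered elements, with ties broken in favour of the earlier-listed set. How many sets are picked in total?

Greedy: pick Bravo (covers 5 new) → pick Comet (covers 2 new) → pick Delta (covers 2 new). Total picks: 3.

3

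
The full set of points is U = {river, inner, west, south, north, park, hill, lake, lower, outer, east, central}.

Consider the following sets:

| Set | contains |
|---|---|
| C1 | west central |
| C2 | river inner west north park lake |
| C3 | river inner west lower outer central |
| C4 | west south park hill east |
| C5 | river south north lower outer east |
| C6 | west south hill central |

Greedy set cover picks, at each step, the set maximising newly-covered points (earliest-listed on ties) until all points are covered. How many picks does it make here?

3

Greedy: pick C2 (covers 6 new) → pick C5 (covers 4 new) → pick C6 (covers 2 new). Total picks: 3.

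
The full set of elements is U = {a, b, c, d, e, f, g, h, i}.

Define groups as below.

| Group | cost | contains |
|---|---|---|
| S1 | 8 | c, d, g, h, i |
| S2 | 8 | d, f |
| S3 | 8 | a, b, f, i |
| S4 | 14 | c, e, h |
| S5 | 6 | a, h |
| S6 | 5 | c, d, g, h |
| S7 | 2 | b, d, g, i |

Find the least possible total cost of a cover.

24

S3, S4, S7 together cover every element (S3 ∪ S4 ∪ S7 = {a, b, c, d, e, f, g, h, i}); total cost 8 + 14 + 2 = 24.
The greedy pick S7, S6, S3, S4 costs 29; no covering selection beats 24.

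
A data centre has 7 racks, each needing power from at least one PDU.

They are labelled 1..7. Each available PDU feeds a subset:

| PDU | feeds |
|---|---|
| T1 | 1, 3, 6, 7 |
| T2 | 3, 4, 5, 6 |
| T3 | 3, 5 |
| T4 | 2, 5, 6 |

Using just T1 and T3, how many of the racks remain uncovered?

Union of T1, T3 = {1, 3, 5, 6, 7}.
Not covered: 2, 4 — 2 racks.

2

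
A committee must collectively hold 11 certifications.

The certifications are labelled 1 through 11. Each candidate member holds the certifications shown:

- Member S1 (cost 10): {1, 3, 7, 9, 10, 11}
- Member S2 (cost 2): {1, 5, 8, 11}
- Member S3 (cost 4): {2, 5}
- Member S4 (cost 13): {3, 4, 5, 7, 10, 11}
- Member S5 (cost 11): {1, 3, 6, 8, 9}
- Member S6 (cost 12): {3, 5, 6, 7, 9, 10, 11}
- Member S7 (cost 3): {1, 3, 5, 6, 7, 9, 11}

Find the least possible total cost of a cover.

S2, S3, S4, S7 together cover every certification (S2 ∪ S3 ∪ S4 ∪ S7 = {1, 2, 3, 4, 5, 6, 7, 8, 9, 10, 11}); total cost 2 + 4 + 13 + 3 = 22.
No covering selection has total cost below 22.

22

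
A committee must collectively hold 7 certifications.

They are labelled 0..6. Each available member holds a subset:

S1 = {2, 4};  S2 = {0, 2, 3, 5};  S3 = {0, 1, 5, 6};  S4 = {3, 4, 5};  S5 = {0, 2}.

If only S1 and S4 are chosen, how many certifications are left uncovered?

Union of S1, S4 = {2, 3, 4, 5}.
Not covered: 0, 1, 6 — 3 certifications.

3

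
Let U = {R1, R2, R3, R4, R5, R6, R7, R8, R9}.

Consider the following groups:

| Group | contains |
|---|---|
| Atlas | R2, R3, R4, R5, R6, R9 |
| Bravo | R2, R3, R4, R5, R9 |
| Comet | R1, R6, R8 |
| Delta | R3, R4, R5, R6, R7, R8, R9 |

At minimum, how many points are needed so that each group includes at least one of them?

2

The 2 points {R3, R8} hit every group.
The groups Bravo, Comet are pairwise disjoint, so any hitting set needs a separate point for each — at least 2. Hence 2 is optimal.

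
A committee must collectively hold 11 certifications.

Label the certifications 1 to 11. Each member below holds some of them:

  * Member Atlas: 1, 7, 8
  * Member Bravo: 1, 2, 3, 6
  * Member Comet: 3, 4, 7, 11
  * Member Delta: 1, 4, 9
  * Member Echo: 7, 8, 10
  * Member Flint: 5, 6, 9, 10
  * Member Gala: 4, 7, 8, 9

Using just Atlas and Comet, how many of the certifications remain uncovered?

Union of Atlas, Comet = {1, 3, 4, 7, 8, 11}.
Not covered: 2, 5, 6, 9, 10 — 5 certifications.

5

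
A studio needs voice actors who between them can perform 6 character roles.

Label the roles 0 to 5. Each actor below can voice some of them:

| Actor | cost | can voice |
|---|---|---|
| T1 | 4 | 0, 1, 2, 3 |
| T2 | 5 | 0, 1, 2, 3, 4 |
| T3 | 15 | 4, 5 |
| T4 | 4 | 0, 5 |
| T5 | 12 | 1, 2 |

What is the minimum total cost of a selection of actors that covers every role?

T2, T4 together cover every role (T2 ∪ T4 = {0, 1, 2, 3, 4, 5}); total cost 5 + 4 = 9.
The greedy pick T1, T4, T2 costs 13; no covering selection beats 9.

9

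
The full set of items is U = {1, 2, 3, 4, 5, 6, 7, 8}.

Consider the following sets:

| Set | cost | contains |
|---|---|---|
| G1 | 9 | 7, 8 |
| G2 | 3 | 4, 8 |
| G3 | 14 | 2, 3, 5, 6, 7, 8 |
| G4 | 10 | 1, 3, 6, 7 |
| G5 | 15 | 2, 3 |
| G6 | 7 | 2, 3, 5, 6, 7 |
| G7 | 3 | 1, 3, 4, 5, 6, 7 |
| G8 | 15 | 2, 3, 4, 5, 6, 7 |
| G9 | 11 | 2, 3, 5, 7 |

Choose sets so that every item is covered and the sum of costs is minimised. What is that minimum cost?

13

G2, G6, G7 together cover every item (G2 ∪ G6 ∪ G7 = {1, 2, 3, 4, 5, 6, 7, 8}); total cost 3 + 7 + 3 = 13.
No covering selection has total cost below 13.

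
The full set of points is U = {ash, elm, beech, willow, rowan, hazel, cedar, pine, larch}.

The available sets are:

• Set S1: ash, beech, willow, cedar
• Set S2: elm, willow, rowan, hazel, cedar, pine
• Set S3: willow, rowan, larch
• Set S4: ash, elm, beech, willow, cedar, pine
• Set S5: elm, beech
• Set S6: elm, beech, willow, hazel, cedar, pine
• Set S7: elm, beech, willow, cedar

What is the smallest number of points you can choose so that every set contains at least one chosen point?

2

The 2 points {elm, willow} hit every set.
The sets S3, S5 are pairwise disjoint, so any hitting set needs a separate point for each — at least 2. Hence 2 is optimal.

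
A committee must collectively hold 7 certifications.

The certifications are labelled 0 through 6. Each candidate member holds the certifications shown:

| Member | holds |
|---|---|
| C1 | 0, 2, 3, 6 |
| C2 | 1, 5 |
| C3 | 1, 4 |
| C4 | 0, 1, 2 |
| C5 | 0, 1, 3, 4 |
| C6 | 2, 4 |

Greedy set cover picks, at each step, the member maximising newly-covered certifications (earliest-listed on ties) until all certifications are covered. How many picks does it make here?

3

Greedy: pick C1 (covers 4 new) → pick C2 (covers 2 new) → pick C3 (covers 1 new). Total picks: 3.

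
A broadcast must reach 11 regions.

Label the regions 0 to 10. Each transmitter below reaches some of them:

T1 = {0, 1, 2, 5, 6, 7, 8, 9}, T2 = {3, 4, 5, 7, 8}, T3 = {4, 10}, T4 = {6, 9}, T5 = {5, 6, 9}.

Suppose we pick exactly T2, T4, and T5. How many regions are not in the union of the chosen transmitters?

Union of T2, T4, T5 = {3, 4, 5, 6, 7, 8, 9}.
Not covered: 0, 1, 2, 10 — 4 regions.

4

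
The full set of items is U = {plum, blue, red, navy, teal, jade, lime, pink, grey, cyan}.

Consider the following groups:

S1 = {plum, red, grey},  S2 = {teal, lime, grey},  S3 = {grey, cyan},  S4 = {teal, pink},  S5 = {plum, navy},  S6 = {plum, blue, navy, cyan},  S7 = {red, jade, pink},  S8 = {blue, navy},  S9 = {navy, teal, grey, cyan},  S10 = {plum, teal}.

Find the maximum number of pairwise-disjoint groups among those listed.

4

S3, S7, S8, S10 are pairwise disjoint (S3={grey,cyan}; S7={red,jade,pink}; S8={blue,navy}; S10={plum,teal}).
Every remaining group overlaps one of these, and no 5 of the listed groups are pairwise disjoint, so 4 is the maximum.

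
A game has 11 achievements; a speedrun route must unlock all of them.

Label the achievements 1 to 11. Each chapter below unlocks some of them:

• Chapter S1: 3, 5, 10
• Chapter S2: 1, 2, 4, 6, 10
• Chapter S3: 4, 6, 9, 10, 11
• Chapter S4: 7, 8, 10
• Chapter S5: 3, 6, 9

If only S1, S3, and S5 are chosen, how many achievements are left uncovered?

4

Union of S1, S3, S5 = {3, 4, 5, 6, 9, 10, 11}.
Not covered: 1, 2, 7, 8 — 4 achievements.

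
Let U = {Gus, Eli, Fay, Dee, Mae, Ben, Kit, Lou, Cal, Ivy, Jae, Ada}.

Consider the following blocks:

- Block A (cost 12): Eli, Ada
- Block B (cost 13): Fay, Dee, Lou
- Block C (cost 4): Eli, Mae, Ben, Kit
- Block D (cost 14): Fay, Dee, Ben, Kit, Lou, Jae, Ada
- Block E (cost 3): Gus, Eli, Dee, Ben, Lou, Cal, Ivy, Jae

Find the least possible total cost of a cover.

C, D, E together cover every element (C ∪ D ∪ E = {Gus, Eli, Fay, Dee, Mae, Ben, Kit, Lou, Cal, Ivy, Jae, Ada}); total cost 4 + 14 + 3 = 21.
No covering selection has total cost below 21.

21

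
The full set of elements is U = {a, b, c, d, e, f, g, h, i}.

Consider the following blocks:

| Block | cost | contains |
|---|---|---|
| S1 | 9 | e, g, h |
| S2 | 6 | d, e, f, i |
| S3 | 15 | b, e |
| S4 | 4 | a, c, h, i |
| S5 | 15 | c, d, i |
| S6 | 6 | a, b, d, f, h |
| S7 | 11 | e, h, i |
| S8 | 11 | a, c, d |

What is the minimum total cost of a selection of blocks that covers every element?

19

S1, S4, S6 together cover every element (S1 ∪ S4 ∪ S6 = {a, b, c, d, e, f, g, h, i}); total cost 9 + 4 + 6 = 19.
The greedy pick S4, S2, S6, S1 costs 25; no covering selection beats 19.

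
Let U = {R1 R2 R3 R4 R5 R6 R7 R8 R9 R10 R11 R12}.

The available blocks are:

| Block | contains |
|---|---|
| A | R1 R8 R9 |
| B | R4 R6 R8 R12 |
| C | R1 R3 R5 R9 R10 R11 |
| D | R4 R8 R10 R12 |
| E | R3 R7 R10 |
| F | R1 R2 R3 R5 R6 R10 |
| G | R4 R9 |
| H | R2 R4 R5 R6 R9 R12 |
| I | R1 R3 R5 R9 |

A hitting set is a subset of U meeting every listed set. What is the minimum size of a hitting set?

The 3 elements {R3, R8, R9} hit every block.
No choice of 2 elements meets every block, so 3 is the minimum.

3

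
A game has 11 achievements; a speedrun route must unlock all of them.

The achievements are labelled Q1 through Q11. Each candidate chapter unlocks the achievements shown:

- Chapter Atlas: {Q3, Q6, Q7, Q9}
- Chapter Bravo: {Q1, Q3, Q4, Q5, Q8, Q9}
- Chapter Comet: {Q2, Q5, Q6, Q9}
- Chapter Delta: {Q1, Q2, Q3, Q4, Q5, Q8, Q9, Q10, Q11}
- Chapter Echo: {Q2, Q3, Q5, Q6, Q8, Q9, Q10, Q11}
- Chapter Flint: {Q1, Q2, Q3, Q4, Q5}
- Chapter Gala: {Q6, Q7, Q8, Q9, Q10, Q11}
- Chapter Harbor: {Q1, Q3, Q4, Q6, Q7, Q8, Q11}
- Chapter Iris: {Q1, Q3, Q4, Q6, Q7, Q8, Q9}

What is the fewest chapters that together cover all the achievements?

2

Delta and Harbor together: Delta ∪ Harbor = {Q1, Q2, Q3, Q4, Q5, Q6, Q7, Q8, Q9, Q10, Q11} — every achievement is covered.
No single chapter has all 11 achievements (the largest, Delta, has 9), so 2 is optimal.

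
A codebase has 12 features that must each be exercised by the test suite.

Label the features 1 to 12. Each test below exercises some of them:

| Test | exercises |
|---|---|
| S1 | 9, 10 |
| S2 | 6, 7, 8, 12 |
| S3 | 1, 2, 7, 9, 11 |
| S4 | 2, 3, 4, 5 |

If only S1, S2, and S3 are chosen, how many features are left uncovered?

Union of S1, S2, S3 = {1, 2, 6, 7, 8, 9, 10, 11, 12}.
Not covered: 3, 4, 5 — 3 features.

3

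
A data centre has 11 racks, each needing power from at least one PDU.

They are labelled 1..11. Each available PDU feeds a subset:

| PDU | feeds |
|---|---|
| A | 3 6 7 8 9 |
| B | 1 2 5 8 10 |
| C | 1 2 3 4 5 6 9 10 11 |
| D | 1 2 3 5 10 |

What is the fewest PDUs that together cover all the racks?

Take {A, C}. Their union is {1, 2, 3, 4, 5, 6, 7, 8, 9, 10, 11}, which is all 11 racks.
No single PDU has all 11 racks (the largest, C, has 9), so 2 is optimal.

2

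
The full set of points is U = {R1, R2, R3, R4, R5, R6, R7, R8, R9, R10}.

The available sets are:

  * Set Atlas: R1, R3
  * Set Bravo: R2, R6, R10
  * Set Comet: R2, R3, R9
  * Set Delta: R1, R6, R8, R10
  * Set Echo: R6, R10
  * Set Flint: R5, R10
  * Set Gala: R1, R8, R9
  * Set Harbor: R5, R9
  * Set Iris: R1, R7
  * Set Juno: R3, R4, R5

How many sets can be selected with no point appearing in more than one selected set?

3

Echo, Harbor, Iris are pairwise disjoint (Echo={R6,R10}; Harbor={R5,R9}; Iris={R1,R7}).
Every remaining set overlaps one of these, and no 4 of the listed sets are pairwise disjoint, so 3 is the maximum.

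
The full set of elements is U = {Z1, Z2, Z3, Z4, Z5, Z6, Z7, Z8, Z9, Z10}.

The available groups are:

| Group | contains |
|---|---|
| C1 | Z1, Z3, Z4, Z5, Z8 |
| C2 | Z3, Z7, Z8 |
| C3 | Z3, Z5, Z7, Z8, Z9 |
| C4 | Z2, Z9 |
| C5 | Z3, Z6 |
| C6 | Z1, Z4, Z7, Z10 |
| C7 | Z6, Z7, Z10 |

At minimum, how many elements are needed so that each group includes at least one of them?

Take H = {Z2, Z3, Z7}. Each listed group contains at least one of these, so H is a hitting set of size 3.
The groups C1, C4, C7 are pairwise disjoint, so any hitting set needs a separate element for each — at least 3. Hence 3 is optimal.

3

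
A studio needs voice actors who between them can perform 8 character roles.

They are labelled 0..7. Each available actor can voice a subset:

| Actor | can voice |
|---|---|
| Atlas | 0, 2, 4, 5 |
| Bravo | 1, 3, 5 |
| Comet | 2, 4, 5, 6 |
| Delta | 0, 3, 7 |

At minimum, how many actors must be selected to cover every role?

3

Take {Bravo, Comet, Delta}. Their union is {0, 1, 2, 3, 4, 5, 6, 7}, which is all 8 roles.
Only Bravo contains 1, so Bravo is forced; the remaining 5 roles need at least 2 more actors (each remaining actor adds at most 3) — so at least 3 actors are needed, and 3 is optimal.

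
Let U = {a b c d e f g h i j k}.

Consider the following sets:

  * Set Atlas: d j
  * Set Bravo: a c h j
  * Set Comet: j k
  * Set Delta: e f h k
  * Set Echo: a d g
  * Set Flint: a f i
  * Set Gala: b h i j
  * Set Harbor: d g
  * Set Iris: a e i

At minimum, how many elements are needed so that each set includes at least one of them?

Take T = {e, f, g, j}. Each listed set contains at least one of these, so T is a hitting set of size 4.
No choice of 3 elements meets every set, so 4 is the minimum.

4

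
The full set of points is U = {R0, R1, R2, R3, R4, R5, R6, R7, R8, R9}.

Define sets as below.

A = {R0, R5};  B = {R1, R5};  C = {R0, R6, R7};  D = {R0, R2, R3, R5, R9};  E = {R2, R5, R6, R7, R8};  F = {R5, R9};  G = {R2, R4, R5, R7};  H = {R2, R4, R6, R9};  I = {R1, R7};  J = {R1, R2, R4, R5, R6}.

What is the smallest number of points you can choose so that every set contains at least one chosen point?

T = {R2, R5, R7} meets every set (each contains at least one member of T), and |T| = 3.
The sets A, H, I are pairwise disjoint, so any hitting set needs a separate point for each — at least 3. Hence 3 is optimal.

3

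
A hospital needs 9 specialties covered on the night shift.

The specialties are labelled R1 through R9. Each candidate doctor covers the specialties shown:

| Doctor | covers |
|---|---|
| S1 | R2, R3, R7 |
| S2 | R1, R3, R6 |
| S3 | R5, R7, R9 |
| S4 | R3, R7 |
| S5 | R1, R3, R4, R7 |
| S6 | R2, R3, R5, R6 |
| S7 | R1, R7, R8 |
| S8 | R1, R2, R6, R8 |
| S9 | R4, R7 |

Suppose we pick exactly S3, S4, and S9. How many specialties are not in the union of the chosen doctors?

Union of S3, S4, S9 = {R3, R4, R5, R7, R9}.
Not covered: R1, R2, R6, R8 — 4 specialties.

4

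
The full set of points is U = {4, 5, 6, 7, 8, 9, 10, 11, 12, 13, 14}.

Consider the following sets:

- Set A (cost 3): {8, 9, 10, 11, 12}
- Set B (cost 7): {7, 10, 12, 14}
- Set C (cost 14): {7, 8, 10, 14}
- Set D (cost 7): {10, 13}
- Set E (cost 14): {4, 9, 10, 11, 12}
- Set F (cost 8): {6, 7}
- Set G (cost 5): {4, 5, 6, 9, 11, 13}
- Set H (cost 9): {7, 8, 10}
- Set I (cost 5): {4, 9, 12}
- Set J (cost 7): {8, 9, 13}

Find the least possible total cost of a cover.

15

A, B, G together cover every point (A ∪ B ∪ G = {4, 5, 6, 7, 8, 9, 10, 11, 12, 13, 14}); total cost 3 + 7 + 5 = 15.
No covering selection has total cost below 15.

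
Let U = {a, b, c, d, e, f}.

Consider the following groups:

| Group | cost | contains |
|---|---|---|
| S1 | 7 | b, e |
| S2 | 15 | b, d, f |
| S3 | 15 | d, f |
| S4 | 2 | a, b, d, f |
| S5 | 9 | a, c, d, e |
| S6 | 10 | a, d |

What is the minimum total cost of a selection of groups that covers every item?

S4, S5 together cover every item (S4 ∪ S5 = {a, b, c, d, e, f}); total cost 2 + 9 = 11.
No covering selection has total cost below 11.

11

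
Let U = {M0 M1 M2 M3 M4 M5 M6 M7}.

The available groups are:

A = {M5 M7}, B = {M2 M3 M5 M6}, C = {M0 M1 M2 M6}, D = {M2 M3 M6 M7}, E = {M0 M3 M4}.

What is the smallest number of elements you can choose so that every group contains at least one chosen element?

3

The 3 elements {M0, M3, M7} hit every group.
No choice of 2 elements meets every group, so 3 is the minimum.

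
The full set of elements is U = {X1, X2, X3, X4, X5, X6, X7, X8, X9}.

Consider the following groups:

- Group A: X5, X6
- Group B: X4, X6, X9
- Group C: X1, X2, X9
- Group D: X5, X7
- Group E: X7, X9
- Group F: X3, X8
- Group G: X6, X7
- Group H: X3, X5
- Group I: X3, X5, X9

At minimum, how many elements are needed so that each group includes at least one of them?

T = {X3, X5, X6, X9} meets every group (each contains at least one member of T), and |T| = 4.
No choice of 3 elements meets every group, so 4 is the minimum.

4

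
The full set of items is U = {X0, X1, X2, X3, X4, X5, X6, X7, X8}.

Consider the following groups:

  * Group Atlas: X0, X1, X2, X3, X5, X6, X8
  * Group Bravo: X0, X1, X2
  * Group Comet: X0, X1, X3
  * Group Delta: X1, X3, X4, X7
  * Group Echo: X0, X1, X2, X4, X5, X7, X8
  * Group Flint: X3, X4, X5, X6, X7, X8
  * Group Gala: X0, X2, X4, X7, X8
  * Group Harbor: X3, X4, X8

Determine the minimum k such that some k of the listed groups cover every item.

Atlas and Delta together: Atlas ∪ Delta = {X0, X1, X2, X3, X4, X5, X6, X7, X8} — every item is covered.
No single group has all 9 items (the largest, Atlas, has 7), so 2 is optimal.

2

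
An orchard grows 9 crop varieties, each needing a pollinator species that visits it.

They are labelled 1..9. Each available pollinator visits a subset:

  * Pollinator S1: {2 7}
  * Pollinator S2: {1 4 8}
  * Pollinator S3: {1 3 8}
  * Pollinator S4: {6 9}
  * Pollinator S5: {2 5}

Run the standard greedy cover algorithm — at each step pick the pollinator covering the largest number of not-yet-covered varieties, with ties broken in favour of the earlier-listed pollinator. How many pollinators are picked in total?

5

Greedy: pick S2 (covers 3 new) → pick S1 (covers 2 new) → pick S4 (covers 2 new) → pick S3 (covers 1 new) → pick S5 (covers 1 new). Total picks: 5.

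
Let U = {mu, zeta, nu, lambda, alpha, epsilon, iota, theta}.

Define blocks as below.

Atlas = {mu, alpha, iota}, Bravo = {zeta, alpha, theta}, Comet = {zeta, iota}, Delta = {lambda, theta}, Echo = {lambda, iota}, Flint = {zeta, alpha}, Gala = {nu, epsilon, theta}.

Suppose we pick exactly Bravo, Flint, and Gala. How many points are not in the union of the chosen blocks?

Union of Bravo, Flint, Gala = {zeta, nu, alpha, epsilon, theta}.
Not covered: mu, lambda, iota — 3 points.

3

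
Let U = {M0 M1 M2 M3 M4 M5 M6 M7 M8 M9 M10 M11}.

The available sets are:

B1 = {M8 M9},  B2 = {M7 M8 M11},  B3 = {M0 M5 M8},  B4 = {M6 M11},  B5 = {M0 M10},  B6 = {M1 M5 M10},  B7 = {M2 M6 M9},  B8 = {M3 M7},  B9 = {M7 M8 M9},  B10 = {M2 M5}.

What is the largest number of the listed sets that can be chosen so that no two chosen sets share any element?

5

B1, B4, B5, B8, B10 are pairwise disjoint (B1={M8,M9}; B4={M6,M11}; B5={M0,M10}; B8={M3,M7}; B10={M2,M5}).
Every remaining set overlaps one of these, and no 6 of the listed sets are pairwise disjoint, so 5 is the maximum.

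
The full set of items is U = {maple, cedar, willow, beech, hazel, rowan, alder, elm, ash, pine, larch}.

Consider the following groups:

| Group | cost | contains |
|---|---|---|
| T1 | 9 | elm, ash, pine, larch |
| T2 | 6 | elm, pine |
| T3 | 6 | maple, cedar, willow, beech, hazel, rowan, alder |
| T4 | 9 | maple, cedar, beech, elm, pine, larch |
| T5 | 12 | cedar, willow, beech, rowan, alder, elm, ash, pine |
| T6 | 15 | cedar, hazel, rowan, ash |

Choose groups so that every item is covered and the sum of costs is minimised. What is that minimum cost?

T1, T3 together cover every item (T1 ∪ T3 = {maple, cedar, willow, beech, hazel, rowan, alder, elm, ash, pine, larch}); total cost 9 + 6 = 15.
No covering selection has total cost below 15.

15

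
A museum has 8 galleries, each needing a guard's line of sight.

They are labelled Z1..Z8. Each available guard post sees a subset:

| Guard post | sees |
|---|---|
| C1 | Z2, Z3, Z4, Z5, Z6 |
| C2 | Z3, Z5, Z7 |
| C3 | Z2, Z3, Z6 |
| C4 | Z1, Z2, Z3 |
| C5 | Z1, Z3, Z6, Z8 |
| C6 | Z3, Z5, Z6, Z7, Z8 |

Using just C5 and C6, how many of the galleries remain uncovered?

Union of C5, C6 = {Z1, Z3, Z5, Z6, Z7, Z8}.
Not covered: Z2, Z4 — 2 galleries.

2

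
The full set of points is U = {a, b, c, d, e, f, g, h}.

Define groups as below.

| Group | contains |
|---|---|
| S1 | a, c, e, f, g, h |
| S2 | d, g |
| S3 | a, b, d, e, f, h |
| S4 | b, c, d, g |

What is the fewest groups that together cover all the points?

Take {S1, S4}. Their union is {a, b, c, d, e, f, g, h}, which is all 8 points.
No single group has all 8 points (the largest, S1, has 6), so 2 is optimal.

2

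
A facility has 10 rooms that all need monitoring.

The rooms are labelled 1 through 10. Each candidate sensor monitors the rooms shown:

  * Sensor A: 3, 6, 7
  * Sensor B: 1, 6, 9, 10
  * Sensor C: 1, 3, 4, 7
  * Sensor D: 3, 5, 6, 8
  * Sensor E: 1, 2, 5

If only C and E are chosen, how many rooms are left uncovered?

4

Union of C, E = {1, 2, 3, 4, 5, 7}.
Not covered: 6, 8, 9, 10 — 4 rooms.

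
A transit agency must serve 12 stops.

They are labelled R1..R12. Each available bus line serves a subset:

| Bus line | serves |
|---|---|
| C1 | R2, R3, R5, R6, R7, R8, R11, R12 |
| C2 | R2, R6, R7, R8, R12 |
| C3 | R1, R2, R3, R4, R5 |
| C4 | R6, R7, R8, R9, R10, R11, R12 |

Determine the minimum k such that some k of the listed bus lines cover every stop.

2

Take {C3, C4}. Their union is {R1, R2, R3, R4, R5, R6, R7, R8, R9, R10, R11, R12}, which is all 12 stops.
No single bus line has all 12 stops (the largest, C1, has 8), so 2 is optimal.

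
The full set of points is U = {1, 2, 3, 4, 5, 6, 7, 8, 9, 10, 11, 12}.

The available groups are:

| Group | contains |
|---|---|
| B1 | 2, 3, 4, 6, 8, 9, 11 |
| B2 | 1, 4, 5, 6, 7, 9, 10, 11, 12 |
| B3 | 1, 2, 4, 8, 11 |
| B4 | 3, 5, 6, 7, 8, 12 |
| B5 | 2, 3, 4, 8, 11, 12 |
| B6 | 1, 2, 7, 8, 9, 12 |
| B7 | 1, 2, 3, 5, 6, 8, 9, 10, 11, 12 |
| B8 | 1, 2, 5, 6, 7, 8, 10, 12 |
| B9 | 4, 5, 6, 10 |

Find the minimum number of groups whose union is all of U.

2

B1 and B8 together: B1 ∪ B8 = {1, 2, 3, 4, 5, 6, 7, 8, 9, 10, 11, 12} — every point is covered.
No single group has all 12 points (the largest, B7, has 10), so 2 is optimal.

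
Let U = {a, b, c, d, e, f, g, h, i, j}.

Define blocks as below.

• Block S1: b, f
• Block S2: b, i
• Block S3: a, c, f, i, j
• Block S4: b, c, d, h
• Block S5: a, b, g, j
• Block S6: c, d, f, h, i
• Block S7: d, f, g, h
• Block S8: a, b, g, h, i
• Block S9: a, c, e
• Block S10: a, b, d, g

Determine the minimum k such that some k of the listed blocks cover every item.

S5, S6, and S9 cover everything between them: the union {a, b, c, d, e, f, g, h, i, j} is all of U.
Only S9 contains e, so S9 is forced; the remaining 7 items need at least 2 more blocks (each remaining block adds at most 4) — so at least 3 blocks are needed, and 3 is optimal.

3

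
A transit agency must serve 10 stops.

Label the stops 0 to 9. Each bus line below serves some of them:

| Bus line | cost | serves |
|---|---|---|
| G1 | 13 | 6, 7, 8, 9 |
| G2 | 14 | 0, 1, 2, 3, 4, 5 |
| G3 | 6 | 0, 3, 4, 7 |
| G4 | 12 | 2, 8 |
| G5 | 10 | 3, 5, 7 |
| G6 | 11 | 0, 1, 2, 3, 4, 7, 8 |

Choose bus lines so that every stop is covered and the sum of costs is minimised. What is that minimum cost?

G1, G2 together cover every stop (G1 ∪ G2 = {0, 1, 2, 3, 4, 5, 6, 7, 8, 9}); total cost 13 + 14 = 27.
The greedy pick G3, G6, G1, G5 costs 40; no covering selection beats 27.

27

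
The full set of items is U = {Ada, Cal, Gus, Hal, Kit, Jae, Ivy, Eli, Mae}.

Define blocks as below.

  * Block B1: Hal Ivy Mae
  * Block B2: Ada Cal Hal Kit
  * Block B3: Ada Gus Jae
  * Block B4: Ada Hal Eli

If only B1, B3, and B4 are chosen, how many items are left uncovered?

Union of B1, B3, B4 = {Ada, Gus, Hal, Jae, Ivy, Eli, Mae}.
Not covered: Cal, Kit — 2 items.

2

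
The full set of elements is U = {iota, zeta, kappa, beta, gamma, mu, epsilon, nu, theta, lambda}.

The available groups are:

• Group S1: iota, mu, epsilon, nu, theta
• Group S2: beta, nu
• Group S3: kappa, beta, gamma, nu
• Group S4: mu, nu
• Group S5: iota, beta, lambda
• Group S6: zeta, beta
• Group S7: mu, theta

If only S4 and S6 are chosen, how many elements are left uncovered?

Union of S4, S6 = {zeta, beta, mu, nu}.
Not covered: iota, kappa, gamma, epsilon, theta, lambda — 6 elements.

6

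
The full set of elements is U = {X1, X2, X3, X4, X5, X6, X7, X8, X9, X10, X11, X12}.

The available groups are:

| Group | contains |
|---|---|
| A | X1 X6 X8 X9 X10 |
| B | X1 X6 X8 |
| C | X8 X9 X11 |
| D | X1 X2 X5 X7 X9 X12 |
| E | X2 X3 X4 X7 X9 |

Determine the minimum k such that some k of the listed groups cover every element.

A, C, D, and E cover everything between them: the union {X1, X2, X3, X4, X5, X6, X7, X8, X9, X10, X11, X12} is all of U.
No 3 of the 5 groups cover everything (all 10 combinations miss at least one element), so 4 is optimal.

4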